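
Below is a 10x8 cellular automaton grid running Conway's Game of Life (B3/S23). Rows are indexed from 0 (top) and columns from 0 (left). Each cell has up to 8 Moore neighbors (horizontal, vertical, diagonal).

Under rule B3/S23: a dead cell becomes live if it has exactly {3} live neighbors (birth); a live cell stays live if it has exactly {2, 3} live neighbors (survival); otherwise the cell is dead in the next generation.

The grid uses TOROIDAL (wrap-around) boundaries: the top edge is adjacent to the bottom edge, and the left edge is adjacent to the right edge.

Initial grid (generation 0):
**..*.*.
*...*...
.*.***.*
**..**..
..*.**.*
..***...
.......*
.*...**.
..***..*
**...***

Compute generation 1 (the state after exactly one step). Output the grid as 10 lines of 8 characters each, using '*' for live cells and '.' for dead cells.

Simulating step by step:
Generation 0 (given above): 35 live cells
Generation 1: 33 live cells
(generation 1 grid is the final answer)

Answer: ....*.*.
..*...*.
.***..**
.*.....*
*.*...*.
..*.***.
..*****.
*.******
..***...
........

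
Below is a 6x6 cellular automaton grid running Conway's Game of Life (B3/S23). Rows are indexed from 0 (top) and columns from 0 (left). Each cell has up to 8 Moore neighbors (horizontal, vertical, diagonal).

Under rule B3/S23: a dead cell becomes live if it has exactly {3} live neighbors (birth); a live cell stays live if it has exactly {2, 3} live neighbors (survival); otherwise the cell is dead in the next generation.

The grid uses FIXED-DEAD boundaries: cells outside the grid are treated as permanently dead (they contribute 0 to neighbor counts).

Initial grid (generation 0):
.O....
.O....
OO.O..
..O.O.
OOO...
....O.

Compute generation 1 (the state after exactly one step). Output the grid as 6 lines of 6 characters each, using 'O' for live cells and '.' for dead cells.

Answer: ......
.O....
OO.O..
......
.OO...
.O....

Derivation:
Simulating step by step:
Generation 0 (given above): 11 live cells
Generation 1: 7 live cells
(generation 1 grid is the final answer)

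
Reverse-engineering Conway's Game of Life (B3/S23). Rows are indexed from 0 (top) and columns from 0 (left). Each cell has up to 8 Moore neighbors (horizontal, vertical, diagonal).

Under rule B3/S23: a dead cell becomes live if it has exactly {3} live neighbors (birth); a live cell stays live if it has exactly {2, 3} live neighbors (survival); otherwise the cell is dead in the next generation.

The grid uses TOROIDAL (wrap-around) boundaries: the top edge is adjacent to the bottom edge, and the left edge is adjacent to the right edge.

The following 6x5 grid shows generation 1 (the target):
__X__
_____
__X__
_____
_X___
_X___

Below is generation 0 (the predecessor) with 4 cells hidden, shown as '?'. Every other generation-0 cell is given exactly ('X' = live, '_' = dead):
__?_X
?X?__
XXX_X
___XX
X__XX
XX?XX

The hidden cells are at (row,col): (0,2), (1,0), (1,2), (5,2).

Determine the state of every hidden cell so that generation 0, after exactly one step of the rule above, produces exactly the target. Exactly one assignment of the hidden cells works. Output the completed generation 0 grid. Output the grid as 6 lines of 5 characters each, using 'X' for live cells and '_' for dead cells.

Answer: __X_X
XX___
XXX_X
___XX
X__XX
XX_XX

Derivation:
Hidden generation-0 cells (in order): (0,2), (1,0), (1,2), (5,2).
A hidden cell only influences target cells in its own 3x3 neighborhood. Try each of the 2^4 = 16 assignments, step the completed generation 0 forward once under B3/S23, and compare with the target:
  (0,2)=_ (1,0)=_ (1,2)=_ (5,2)=_ -> step gives (0,1)='X' but target has '_' -> reject
  (0,2)=_ (1,0)=_ (1,2)=_ (5,2)=X -> step gives (0,2)='_' but target has 'X' -> reject
  (0,2)=_ (1,0)=_ (1,2)=X (5,2)=_ -> step gives (0,2)='_' but target has 'X' -> reject
  (0,2)=_ (1,0)=_ (1,2)=X (5,2)=X -> step gives (0,2)='_' but target has 'X' -> reject
  (0,2)=_ (1,0)=X (1,2)=_ (5,2)=_ -> step gives (0,3)='X' but target has '_' -> reject
  (0,2)=_ (1,0)=X (1,2)=_ (5,2)=X -> step gives (0,2)='_' but target has 'X' -> reject
  (0,2)=_ (1,0)=X (1,2)=X (5,2)=_ -> step gives (0,2)='_' but target has 'X' -> reject
  (0,2)=_ (1,0)=X (1,2)=X (5,2)=X -> step gives (0,2)='_' but target has 'X' -> reject
  (0,2)=X (1,0)=_ (1,2)=_ (5,2)=_ -> step gives (0,4)='X' but target has '_' -> reject
  (0,2)=X (1,0)=_ (1,2)=_ (5,2)=X -> step gives (0,2)='_' but target has 'X' -> reject
  (0,2)=X (1,0)=_ (1,2)=X (5,2)=_ -> step gives (0,2)='_' but target has 'X' -> reject
  (0,2)=X (1,0)=_ (1,2)=X (5,2)=X -> step gives (0,2)='_' but target has 'X' -> reject
  (0,2)=X (1,0)=X (1,2)=_ (5,2)=_ -> step reproduces the target at every cell -> ACCEPT
  (0,2)=X (1,0)=X (1,2)=_ (5,2)=X -> step gives (0,2)='_' but target has 'X' -> reject
  (0,2)=X (1,0)=X (1,2)=X (5,2)=_ -> step gives (0,2)='_' but target has 'X' -> reject
  (0,2)=X (1,0)=X (1,2)=X (5,2)=X -> step gives (0,2)='_' but target has 'X' -> reject
Unique solution: (0,2)=live, (1,0)=live, (1,2)=dead, (5,2)=dead.
Check: live-neighbor counts of every cell in the completed generation 0:
65344
55444
54344
64456
53457
53456
Applying B3/S23 to generation 0 with these counts gives:
__X__
_____
__X__
_____
_X___
_X___
which matches the target exactly.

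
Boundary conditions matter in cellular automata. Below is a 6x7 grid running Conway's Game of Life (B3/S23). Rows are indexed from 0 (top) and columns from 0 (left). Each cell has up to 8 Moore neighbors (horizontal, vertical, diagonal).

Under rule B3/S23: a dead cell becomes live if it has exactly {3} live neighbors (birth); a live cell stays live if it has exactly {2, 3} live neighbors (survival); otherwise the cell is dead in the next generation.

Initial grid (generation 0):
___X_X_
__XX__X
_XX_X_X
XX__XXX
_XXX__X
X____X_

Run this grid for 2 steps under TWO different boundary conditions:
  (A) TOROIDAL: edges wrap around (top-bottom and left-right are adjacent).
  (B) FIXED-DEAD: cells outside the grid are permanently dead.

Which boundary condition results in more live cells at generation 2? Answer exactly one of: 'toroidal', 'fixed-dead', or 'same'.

Under TOROIDAL boundary, generation 2:
___X_X_
XXXXXXX
X____X_
____X__
_XXX___
_X____X
Population = 17

Under FIXED-DEAD boundary, generation 2:
__XX___
_XX_X__
XX____X
_X__X_X
__XX_X_
_XXX___
Population = 17

Comparison: toroidal=17, fixed-dead=17 -> same

Answer: same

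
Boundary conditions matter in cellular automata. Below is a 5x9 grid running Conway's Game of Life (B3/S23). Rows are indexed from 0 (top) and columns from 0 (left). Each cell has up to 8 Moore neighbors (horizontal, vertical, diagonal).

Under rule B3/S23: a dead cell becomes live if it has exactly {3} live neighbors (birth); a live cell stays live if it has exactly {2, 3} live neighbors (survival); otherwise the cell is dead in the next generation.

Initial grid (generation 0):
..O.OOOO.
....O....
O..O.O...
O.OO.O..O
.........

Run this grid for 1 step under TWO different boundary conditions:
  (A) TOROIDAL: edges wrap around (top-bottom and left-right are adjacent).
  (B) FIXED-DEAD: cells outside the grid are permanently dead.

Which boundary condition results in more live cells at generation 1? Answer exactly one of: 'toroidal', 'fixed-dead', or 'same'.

Answer: toroidal

Derivation:
Under TOROIDAL boundary, generation 1:
...OOOO..
.........
OOOO.O..O
OOOO....O
.OO....OO
Population = 19

Under FIXED-DEAD boundary, generation 1:
...OOOO..
.........
.OOO.O...
.OOO.....
.........
Population = 11

Comparison: toroidal=19, fixed-dead=11 -> toroidal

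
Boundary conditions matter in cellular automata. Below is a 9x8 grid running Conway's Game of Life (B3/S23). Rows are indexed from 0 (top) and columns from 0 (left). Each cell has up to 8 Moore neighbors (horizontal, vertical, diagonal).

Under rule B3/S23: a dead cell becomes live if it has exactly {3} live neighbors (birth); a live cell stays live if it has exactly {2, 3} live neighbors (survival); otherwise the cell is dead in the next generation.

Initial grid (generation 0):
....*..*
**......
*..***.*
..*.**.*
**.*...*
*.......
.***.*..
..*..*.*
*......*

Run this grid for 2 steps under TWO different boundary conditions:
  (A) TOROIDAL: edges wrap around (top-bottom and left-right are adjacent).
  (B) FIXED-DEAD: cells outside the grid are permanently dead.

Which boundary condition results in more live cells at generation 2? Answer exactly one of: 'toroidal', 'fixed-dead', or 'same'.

Answer: toroidal

Derivation:
Under TOROIDAL boundary, generation 2:
.**....*
.*.*.*.*
.*.*.*..
*....*.*
**....**
........
**....*.
....***.
.***..**
Population = 28

Under FIXED-DEAD boundary, generation 2:
........
**.*.**.
*..*.*..
*....*..
*.....*.
*.......
.*......
.*..*...
...*....
Population = 17

Comparison: toroidal=28, fixed-dead=17 -> toroidal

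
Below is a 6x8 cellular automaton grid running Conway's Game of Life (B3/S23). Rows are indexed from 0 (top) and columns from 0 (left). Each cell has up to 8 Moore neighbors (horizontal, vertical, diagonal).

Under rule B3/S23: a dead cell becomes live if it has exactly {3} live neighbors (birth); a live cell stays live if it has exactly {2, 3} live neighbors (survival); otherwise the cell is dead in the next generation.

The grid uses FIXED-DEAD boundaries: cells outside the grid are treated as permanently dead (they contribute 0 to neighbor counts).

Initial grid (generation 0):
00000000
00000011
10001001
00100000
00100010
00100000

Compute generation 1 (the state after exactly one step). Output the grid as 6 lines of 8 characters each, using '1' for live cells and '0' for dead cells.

Simulating step by step:
Generation 0 (given above): 9 live cells
Generation 1: 9 live cells
(generation 1 grid is the final answer)

Answer: 00000000
00000011
00000011
01010000
01110000
00000000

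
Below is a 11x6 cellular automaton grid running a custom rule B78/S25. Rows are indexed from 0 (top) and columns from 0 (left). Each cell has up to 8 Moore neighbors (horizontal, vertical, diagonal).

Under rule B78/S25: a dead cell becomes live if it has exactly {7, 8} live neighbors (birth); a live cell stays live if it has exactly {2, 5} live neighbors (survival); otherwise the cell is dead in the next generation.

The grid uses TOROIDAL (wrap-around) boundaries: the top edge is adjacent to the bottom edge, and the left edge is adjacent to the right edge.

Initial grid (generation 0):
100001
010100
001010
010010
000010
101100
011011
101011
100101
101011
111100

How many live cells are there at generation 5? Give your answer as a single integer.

Simulating step by step:
Generation 0 (given above): 31 live cells
Generation 1: 16 live cells
000001
010100
000010
000010
000010
100000
010001
100010
100000
100001
110000
Generation 2: 5 live cells
000000
000000
000010
000010
000000
100000
010000
000000
000000
000000
010000
Generation 3: 0 live cells
000000
000000
000000
000000
000000
000000
000000
000000
000000
000000
000000
Generation 4: 0 live cells
000000
000000
000000
000000
000000
000000
000000
000000
000000
000000
000000
Generation 5: 0 live cells
000000
000000
000000
000000
000000
000000
000000
000000
000000
000000
000000
Population at generation 5: 0

Answer: 0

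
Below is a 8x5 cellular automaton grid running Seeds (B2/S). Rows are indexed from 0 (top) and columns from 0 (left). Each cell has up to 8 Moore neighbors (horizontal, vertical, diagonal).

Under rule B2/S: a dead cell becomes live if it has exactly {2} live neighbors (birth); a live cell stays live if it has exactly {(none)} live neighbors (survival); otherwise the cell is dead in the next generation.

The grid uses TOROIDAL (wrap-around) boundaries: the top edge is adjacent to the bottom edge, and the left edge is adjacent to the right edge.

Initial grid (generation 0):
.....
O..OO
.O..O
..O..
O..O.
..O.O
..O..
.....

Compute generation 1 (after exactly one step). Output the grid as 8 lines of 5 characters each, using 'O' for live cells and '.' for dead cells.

Answer: O..O.
.OO..
.....
.....
.....
O....
.O...
.....

Derivation:
Simulating step by step:
Generation 0 (given above): 11 live cells
Generation 1: 6 live cells
(generation 1 grid is the final answer)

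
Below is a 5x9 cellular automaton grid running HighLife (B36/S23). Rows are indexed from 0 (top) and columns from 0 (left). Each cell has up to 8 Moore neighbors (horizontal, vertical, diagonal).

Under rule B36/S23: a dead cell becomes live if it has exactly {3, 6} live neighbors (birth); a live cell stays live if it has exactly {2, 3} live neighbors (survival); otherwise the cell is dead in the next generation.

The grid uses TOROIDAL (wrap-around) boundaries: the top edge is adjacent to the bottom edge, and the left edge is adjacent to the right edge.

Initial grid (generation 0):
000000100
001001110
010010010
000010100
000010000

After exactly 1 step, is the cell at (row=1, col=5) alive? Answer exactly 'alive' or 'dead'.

Simulating step by step:
Generation 0 (given above): 11 live cells
Generation 1: 9 live cells
000000110
000001010
000110010
000110000
000000000

Cell (1,5) at generation 1: 1 -> alive

Answer: alive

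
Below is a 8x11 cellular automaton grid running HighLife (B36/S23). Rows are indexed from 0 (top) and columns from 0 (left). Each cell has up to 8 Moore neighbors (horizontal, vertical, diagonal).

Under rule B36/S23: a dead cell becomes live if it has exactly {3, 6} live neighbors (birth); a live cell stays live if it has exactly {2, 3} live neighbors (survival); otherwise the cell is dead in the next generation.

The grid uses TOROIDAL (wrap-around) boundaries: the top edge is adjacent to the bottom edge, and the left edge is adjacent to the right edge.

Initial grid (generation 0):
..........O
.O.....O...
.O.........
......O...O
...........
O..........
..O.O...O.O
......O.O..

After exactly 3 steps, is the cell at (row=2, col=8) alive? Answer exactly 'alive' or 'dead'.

Simulating step by step:
Generation 0 (given above): 13 live cells
Generation 1: 6 live cells
.......O...
O..........
O..........
...........
...........
...........
.......O.O.
.......O...
Generation 2: 3 live cells
...........
...........
...........
...........
...........
...........
........O..
......OO...
Generation 3: 2 live cells
...........
...........
...........
...........
...........
...........
.......O...
.......O...

Cell (2,8) at generation 3: 0 -> dead

Answer: dead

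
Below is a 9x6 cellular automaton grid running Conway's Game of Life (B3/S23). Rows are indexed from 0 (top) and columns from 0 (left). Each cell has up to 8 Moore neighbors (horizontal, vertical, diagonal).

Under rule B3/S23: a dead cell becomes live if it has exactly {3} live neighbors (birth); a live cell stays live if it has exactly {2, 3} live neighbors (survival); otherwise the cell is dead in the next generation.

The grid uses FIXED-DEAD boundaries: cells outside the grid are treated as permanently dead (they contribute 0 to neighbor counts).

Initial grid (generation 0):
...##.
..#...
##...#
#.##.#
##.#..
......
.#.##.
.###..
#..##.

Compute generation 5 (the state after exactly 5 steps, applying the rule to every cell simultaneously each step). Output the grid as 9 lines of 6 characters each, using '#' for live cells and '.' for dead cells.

Simulating step by step:
Generation 0 (given above): 22 live cells
Generation 1: 25 live cells
...#..
.####.
#..##.
...#..
##.##.
##.##.
.#.##.
##....
.#.##.
Generation 2: 16 live cells
...##.
.#....
.#....
##....
##....
.....#
...##.
##....
###...
Generation 3: 12 live cells
......
..#...
.##...
..#...
##....
....#.
....#.
#..#..
#.#...
Generation 4: 13 live cells
......
.##...
.###..
#.#...
.#....
......
...##.
.#.#..
.#....
Generation 5: 13 live cells
(generation 5 grid is the final answer)

Answer: ......
.#.#..
#..#..
#..#..
.#....
......
..###.
...##.
..#...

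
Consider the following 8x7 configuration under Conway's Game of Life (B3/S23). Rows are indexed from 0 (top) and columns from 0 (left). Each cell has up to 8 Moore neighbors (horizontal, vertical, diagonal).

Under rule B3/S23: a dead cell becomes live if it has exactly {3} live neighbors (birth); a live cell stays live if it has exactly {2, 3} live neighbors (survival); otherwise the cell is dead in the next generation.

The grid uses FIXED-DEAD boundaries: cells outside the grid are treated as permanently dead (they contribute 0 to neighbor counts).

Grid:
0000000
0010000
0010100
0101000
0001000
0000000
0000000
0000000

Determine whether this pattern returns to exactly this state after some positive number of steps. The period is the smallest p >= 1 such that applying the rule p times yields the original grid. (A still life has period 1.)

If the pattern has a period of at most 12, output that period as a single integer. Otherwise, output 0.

Simulating and comparing each generation to the original:
Gen 0 (original, given above): 6 live cells
Gen 1: 6 live cells, differs from original
Gen 2: 6 live cells, MATCHES original -> period = 2

Answer: 2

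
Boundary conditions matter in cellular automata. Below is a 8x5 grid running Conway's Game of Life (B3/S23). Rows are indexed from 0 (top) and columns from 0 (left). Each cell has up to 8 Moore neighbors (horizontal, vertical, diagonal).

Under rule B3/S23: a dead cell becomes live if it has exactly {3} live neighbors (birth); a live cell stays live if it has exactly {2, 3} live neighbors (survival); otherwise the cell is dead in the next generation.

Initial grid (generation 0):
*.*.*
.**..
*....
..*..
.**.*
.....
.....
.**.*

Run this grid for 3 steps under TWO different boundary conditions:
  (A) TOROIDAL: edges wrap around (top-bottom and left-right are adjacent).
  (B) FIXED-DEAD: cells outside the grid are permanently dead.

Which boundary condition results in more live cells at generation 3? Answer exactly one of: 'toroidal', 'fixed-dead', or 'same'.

Answer: toroidal

Derivation:
Under TOROIDAL boundary, generation 3:
.**.*
*..*.
...*.
*..**
*.***
..**.
.....
*...*
Population = 17

Under FIXED-DEAD boundary, generation 3:
..*..
..*..
.....
.....
..*..
..*..
.....
.....
Population = 4

Comparison: toroidal=17, fixed-dead=4 -> toroidal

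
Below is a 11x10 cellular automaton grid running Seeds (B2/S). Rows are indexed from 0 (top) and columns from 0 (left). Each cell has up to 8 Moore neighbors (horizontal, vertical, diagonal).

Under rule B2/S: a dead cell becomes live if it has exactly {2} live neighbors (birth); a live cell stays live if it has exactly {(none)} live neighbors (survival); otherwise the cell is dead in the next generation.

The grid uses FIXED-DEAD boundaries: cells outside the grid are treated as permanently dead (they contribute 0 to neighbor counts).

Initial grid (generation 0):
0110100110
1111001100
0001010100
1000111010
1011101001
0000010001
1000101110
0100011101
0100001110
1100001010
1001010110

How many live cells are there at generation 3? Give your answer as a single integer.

Simulating step by step:
Generation 0 (given above): 50 live cells
Generation 1: 11 live cells
0000010000
0000000000
0000000000
0000000001
0000000000
1010000000
0100000000
0010100000
0000000000
0000100000
0010100001
Generation 2: 8 live cells
0000000000
0000000000
0000000000
0000000000
0100000000
0000000000
1000000000
0101000000
0000110000
0000010000
0000010000
Generation 3: 12 live cells
0000000000
0000000000
0000000000
0000000000
0000000000
1100000000
0110000000
1010010000
0011001000
0000000000
0000101000
Population at generation 3: 12

Answer: 12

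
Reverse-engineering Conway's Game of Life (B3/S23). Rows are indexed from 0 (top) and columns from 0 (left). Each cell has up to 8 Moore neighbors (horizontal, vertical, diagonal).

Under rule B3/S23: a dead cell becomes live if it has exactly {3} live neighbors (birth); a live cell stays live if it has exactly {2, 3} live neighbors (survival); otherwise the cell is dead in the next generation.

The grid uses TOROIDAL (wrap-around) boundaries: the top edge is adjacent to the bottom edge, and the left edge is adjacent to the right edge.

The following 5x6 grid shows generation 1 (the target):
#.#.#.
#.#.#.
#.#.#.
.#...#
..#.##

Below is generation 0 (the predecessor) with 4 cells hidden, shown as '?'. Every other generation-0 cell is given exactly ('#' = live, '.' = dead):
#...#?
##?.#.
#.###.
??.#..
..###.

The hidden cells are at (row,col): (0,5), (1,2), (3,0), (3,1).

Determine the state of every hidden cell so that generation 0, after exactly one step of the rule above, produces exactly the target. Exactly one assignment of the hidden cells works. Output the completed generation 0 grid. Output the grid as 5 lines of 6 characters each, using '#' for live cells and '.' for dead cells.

Hidden generation-0 cells (in order): (0,5), (1,2), (3,0), (3,1).
A hidden cell only influences target cells in its own 3x3 neighborhood. Try each of the 2^4 = 16 assignments, step the completed generation 0 forward once under B3/S23, and compare with the target:
  (0,5)=. (1,2)=. (3,0)=. (3,1)=. -> step reproduces the target at every cell -> ACCEPT
  (0,5)=. (1,2)=. (3,0)=. (3,1)=# -> step gives (2,2)='.' but target has '#' -> reject
  (0,5)=. (1,2)=. (3,0)=# (3,1)=. -> step gives (3,1)='.' but target has '#' -> reject
  (0,5)=. (1,2)=. (3,0)=# (3,1)=# -> step gives (2,0)='.' but target has '#' -> reject
  (0,5)=. (1,2)=# (3,0)=. (3,1)=. -> step gives (0,2)='.' but target has '#' -> reject
  (0,5)=. (1,2)=# (3,0)=. (3,1)=# -> step gives (0,2)='.' but target has '#' -> reject
  (0,5)=. (1,2)=# (3,0)=# (3,1)=. -> step gives (0,2)='.' but target has '#' -> reject
  (0,5)=. (1,2)=# (3,0)=# (3,1)=# -> step gives (0,2)='.' but target has '#' -> reject
  (0,5)=# (1,2)=. (3,0)=. (3,1)=. -> step gives (0,4)='.' but target has '#' -> reject
  (0,5)=# (1,2)=. (3,0)=. (3,1)=# -> step gives (0,4)='.' but target has '#' -> reject
  (0,5)=# (1,2)=. (3,0)=# (3,1)=. -> step gives (0,4)='.' but target has '#' -> reject
  (0,5)=# (1,2)=. (3,0)=# (3,1)=# -> step gives (0,4)='.' but target has '#' -> reject
  (0,5)=# (1,2)=# (3,0)=. (3,1)=. -> step gives (0,2)='.' but target has '#' -> reject
  (0,5)=# (1,2)=# (3,0)=. (3,1)=# -> step gives (0,2)='.' but target has '#' -> reject
  (0,5)=# (1,2)=# (3,0)=# (3,1)=. -> step gives (0,2)='.' but target has '#' -> reject
  (0,5)=# (1,2)=# (3,0)=# (3,1)=# -> step gives (0,2)='.' but target has '#' -> reject
Unique solution: (0,5)=dead, (1,2)=dead, (3,0)=dead, (3,1)=dead.
Check: live-neighbor counts of every cell in the completed generation 0:
243535
343536
243434
135653
122433
Applying B3/S23 to generation 0 with these counts gives:
#.#.#.
#.#.#.
#.#.#.
.#...#
..#.##
which matches the target exactly.

Answer: #...#.
##..#.
#.###.
...#..
..###.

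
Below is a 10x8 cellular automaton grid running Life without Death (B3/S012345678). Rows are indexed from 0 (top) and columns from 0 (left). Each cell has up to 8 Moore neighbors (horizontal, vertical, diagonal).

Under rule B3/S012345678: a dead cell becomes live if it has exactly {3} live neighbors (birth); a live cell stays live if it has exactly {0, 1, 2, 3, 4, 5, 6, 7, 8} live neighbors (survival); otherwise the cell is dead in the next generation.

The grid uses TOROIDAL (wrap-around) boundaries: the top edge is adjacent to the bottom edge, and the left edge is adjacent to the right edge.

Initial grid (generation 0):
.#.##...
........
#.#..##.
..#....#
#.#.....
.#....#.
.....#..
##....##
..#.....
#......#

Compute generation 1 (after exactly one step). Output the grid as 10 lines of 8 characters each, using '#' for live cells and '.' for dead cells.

Simulating step by step:
Generation 0 (given above): 21 live cells
Generation 1: 38 live cells
(generation 1 grid is the final answer)

Answer: ##.##...
.#####..
###..###
#.##..##
#.#....#
.#....#.
.#...#..
##....##
..#...#.
####...#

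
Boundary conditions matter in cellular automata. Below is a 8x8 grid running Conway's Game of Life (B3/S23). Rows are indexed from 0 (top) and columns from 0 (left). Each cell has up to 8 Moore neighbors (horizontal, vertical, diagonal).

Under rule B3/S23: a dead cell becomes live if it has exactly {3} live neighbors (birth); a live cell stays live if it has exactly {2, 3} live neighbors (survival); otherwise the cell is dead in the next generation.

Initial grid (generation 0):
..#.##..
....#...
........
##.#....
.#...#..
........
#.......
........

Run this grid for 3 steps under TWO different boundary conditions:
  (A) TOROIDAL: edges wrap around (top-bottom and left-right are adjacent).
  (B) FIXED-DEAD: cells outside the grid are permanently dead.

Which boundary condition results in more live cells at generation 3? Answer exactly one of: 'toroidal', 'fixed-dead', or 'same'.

Answer: toroidal

Derivation:
Under TOROIDAL boundary, generation 3:
...#.#..
.....#..
.#..#...
#.......
#.#.....
.#......
........
....#...
Population = 10

Under FIXED-DEAD boundary, generation 3:
........
.....#..
.#..#...
#.......
#.#.....
.#......
........
........
Population = 7

Comparison: toroidal=10, fixed-dead=7 -> toroidal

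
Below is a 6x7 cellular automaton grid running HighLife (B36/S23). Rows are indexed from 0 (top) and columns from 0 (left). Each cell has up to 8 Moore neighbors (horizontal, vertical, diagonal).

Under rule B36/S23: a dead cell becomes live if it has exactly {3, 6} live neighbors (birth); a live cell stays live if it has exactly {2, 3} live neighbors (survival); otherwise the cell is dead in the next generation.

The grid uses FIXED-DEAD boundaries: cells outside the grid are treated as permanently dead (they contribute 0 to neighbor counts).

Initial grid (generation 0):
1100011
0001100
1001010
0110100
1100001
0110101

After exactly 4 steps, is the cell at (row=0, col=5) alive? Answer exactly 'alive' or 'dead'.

Answer: alive

Derivation:
Simulating step by step:
Generation 0 (given above): 19 live cells
Generation 1: 18 live cells
0000110
1111001
0100010
0011110
1000000
1110010
Generation 2: 23 live cells
0111110
1111001
1010011
0111110
1000010
1100000
Generation 3: 16 live cells
1000110
1000001
1001001
1011000
1001010
1100000
Generation 4: 16 live cells
0000010
1100101
1011000
1011000
1001100
1100000

Cell (0,5) at generation 4: 1 -> alive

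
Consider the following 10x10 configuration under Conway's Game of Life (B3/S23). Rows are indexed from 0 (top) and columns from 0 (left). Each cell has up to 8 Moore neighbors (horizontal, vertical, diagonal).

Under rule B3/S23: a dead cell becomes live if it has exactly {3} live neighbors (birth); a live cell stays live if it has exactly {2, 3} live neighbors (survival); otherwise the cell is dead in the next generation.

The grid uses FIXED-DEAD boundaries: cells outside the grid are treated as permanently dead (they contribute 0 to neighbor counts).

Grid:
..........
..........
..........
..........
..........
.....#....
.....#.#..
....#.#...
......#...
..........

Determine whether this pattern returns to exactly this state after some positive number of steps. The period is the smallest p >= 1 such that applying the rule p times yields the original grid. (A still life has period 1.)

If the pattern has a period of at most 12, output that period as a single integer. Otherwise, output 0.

Answer: 2

Derivation:
Simulating and comparing each generation to the original:
Gen 0 (original, given above): 6 live cells
Gen 1: 6 live cells, differs from original
Gen 2: 6 live cells, MATCHES original -> period = 2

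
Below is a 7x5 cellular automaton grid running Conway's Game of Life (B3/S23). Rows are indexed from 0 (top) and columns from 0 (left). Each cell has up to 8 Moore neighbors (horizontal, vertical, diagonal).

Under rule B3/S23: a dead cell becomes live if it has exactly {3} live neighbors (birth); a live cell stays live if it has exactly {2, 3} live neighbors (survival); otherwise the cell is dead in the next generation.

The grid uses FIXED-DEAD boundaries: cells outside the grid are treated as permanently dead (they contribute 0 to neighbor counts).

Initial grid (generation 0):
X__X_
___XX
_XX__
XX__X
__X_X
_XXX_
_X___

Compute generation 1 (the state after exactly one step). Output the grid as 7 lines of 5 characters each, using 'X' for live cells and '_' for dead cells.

Simulating step by step:
Generation 0 (given above): 15 live cells
Generation 1: 15 live cells
(generation 1 grid is the final answer)

Answer: ___XX
_X_XX
XXX_X
X____
X___X
_X_X_
_X___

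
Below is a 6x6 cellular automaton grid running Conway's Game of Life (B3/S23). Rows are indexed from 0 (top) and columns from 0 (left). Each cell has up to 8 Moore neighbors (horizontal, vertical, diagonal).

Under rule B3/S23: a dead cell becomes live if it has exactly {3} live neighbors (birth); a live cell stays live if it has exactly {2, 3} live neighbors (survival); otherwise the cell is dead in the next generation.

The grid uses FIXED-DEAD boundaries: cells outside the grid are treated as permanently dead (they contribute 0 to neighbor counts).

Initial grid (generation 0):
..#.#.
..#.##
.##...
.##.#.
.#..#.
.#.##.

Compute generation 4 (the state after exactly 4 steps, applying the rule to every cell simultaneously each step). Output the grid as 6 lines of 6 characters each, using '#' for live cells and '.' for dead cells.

Simulating step by step:
Generation 0 (given above): 15 live cells
Generation 1: 15 live cells
....##
..#.##
....##
#.....
##..##
..###.
Generation 2: 18 live cells
...###
......
...###
##....
###.##
.#####
Generation 3: 6 live cells
....#.
......
....#.
#.....
.....#
#....#
Generation 4: 0 live cells
(generation 4 grid is the final answer)

Answer: ......
......
......
......
......
......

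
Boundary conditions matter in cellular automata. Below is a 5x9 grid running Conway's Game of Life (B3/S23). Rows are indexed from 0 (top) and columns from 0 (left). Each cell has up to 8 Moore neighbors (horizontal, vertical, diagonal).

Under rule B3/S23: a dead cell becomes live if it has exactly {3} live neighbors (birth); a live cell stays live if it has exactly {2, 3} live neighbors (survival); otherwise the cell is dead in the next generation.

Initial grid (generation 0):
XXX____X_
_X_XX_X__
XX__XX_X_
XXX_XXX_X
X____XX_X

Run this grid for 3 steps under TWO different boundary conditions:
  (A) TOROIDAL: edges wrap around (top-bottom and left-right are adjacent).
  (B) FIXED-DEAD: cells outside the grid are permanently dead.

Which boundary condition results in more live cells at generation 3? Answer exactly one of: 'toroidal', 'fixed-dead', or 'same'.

Answer: fixed-dead

Derivation:
Under TOROIDAL boundary, generation 3:
___X____X
_XX_X___X
_XX_____X
__X_XX___
__X______
Population = 13

Under FIXED-DEAD boundary, generation 3:
_X__XX___
_X____X_X
__X_X___X
__XXX_XXX
_________
Population = 15

Comparison: toroidal=13, fixed-dead=15 -> fixed-dead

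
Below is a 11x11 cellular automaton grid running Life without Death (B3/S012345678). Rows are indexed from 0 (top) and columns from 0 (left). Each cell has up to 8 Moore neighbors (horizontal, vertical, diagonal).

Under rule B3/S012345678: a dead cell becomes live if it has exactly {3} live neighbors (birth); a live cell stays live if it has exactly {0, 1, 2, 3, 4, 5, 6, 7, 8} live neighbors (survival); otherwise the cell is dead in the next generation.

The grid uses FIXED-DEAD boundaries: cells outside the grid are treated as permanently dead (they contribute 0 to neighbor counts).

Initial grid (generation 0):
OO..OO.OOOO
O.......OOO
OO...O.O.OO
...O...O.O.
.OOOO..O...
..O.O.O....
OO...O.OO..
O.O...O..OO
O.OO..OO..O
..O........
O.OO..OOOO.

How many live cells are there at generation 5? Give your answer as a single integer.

Simulating step by step:
Generation 0 (given above): 53 live cells
Generation 1: 71 live cells
OO..OO.OOOO
O...OO..OOO
OO...OOO.OO
O..O...O.OO
.OOOOOOOO..
O.O.O.O.O..
OOOO.O.OOO.
O.OO.OO..OO
O.OO..OO.OO
..O......O.
OOOO..OOOO.
Generation 2: 77 live cells
OO..OOOOOOO
O...OO..OOO
OO...OOO.OO
O..O...O.OO
OOOOOOOOO..
O.O.O.O.O..
OOOO.O.OOOO
O.OO.OO..OO
O.OOOOOO.OO
O.O......O.
OOOO..OOOO.
Generation 3: 77 live cells
OO..OOOOOOO
O...OO..OOO
OO...OOO.OO
O..O...O.OO
OOOOOOOOO..
O.O.O.O.O..
OOOO.O.OOOO
O.OO.OO..OO
O.OOOOOO.OO
O.O......O.
OOOO..OOOO.
Generation 4: 77 live cells
OO..OOOOOOO
O...OO..OOO
OO...OOO.OO
O..O...O.OO
OOOOOOOOO..
O.O.O.O.O..
OOOO.O.OOOO
O.OO.OO..OO
O.OOOOOO.OO
O.O......O.
OOOO..OOOO.
Generation 5: 77 live cells
OO..OOOOOOO
O...OO..OOO
OO...OOO.OO
O..O...O.OO
OOOOOOOOO..
O.O.O.O.O..
OOOO.O.OOOO
O.OO.OO..OO
O.OOOOOO.OO
O.O......O.
OOOO..OOOO.
Population at generation 5: 77

Answer: 77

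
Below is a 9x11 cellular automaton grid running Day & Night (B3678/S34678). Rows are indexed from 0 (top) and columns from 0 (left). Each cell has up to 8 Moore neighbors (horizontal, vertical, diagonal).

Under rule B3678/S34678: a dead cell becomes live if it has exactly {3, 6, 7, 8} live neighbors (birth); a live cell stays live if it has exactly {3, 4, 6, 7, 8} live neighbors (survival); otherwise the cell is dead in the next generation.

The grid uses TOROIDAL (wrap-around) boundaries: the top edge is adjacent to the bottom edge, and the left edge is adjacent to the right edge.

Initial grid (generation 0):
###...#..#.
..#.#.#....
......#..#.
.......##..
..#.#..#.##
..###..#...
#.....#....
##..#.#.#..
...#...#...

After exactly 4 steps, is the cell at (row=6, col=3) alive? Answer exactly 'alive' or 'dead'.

Simulating step by step:
Generation 0 (given above): 30 live cells
Generation 1: 29 live cells
.##..#.#...
...#...#..#
.....#..#..
......###.#
......##...
.#.#.##.#.#
..#.#......
.....#.....
.....####.#
Generation 2: 28 live cells
#...#.##.#.
..#.#...#..
........#..
.....##.##.
#......#...
..#.###....
...##.#....
....##.#...
....##.#...
Generation 3: 25 live cells
....#.##...
...#.#..##.
.....#..#..
........#..
....#..##..
....####...
...#.###...
...........
...##.##...
Generation 4: 20 live cells
....#.##...
.....#..#..
....#..##..
........##.
.......##..
...##.#....
.....#.#...
...#.......
......##...

Cell (6,3) at generation 4: 0 -> dead

Answer: dead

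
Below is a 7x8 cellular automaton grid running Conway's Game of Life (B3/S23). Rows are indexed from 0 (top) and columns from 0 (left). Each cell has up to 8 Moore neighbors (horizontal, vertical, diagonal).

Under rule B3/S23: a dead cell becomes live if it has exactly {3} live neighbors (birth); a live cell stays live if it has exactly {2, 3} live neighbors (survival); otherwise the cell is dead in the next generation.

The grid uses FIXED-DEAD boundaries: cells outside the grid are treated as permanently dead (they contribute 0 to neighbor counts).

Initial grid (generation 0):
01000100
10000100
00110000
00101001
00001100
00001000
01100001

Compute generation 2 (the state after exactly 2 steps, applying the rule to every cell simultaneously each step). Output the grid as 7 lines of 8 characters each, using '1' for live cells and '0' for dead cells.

Simulating step by step:
Generation 0 (given above): 15 live cells
Generation 1: 15 live cells
00000000
01101000
01111000
00101100
00001100
00011100
00000000
Generation 2: 8 live cells
(generation 2 grid is the final answer)

Answer: 00000000
01001000
00000000
01100000
00000010
00010100
00001000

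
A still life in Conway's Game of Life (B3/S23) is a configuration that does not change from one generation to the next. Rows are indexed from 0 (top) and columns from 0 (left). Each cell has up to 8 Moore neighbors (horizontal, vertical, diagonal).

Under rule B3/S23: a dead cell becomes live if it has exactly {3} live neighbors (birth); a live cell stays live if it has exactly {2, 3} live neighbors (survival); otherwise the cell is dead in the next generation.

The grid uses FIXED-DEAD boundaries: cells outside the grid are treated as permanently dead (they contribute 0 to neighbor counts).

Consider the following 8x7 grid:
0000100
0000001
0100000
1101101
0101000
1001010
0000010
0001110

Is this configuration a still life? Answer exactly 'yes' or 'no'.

Answer: no

Derivation:
Compute generation 1 and compare to generation 0 (given above):
Generation 1:
0000000
0000000
1110010
1101100
0101010
0010000
0001011
0000110
Cell (0,4) differs: gen0=1 vs gen1=0 -> NOT a still life.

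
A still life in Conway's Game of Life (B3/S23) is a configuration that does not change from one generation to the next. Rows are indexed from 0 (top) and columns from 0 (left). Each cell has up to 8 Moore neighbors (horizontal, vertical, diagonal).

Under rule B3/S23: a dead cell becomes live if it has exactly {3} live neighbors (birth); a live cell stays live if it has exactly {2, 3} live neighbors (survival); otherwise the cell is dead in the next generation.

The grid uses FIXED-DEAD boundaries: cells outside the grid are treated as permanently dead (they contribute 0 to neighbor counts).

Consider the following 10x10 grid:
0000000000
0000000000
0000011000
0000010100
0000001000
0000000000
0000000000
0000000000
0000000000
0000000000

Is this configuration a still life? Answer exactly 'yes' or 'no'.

Compute generation 1 and compare to generation 0 (given above):
Generation 1:
0000000000
0000000000
0000011000
0000010100
0000001000
0000000000
0000000000
0000000000
0000000000
0000000000
The grids are IDENTICAL -> still life.

Answer: yes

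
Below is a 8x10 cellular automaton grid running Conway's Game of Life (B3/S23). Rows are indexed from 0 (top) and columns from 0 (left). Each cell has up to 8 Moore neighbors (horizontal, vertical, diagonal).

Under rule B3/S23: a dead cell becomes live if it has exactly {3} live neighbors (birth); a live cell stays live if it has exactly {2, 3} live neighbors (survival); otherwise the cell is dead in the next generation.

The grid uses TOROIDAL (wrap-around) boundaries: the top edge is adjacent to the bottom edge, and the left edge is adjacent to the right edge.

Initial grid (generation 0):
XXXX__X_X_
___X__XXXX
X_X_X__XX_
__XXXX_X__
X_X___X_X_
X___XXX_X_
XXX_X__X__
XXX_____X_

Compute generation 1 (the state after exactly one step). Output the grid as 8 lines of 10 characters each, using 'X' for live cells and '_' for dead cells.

Answer: ___X__X___
____XXX___
_XX_______
__X_XX____
__X_____X_
X_X_X_X_X_
__X_X_XXX_
________X_

Derivation:
Simulating step by step:
Generation 0 (given above): 39 live cells
Generation 1: 23 live cells
(generation 1 grid is the final answer)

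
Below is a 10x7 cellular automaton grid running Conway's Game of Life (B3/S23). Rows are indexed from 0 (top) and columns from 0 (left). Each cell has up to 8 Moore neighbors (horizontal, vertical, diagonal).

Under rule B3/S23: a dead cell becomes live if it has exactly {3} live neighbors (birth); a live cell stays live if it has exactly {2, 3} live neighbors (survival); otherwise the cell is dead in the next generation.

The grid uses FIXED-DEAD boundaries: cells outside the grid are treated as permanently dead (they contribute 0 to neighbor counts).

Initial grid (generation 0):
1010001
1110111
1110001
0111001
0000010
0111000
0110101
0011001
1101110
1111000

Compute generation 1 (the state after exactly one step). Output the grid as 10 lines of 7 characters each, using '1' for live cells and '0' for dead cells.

Answer: 1011001
0000001
0000101
1001011
0000100
0101110
0000110
1000001
1000010
1001000

Derivation:
Simulating step by step:
Generation 0 (given above): 37 live cells
Generation 1: 24 live cells
(generation 1 grid is the final answer)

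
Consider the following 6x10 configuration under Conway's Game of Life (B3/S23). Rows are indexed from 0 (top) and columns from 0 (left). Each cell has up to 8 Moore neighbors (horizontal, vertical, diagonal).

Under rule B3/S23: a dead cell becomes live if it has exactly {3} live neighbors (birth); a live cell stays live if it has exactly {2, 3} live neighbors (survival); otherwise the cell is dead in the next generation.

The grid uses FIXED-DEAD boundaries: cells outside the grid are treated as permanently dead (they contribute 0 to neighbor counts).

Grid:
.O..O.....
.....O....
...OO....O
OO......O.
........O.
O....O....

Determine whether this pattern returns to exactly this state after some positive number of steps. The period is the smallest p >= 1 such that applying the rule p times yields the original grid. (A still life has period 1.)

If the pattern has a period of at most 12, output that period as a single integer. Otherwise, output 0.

Simulating and comparing each generation to the original:
Gen 0 (original, given above): 12 live cells
Gen 1: 7 live cells, differs from original
Gen 2: 2 live cells, differs from original
Gen 3: 0 live cells, differs from original
Gen 4: 0 live cells, differs from original
Gen 5: 0 live cells, differs from original
Gen 6: 0 live cells, differs from original
Gen 7: 0 live cells, differs from original
Gen 8: 0 live cells, differs from original
Gen 9: 0 live cells, differs from original
Gen 10: 0 live cells, differs from original
Gen 11: 0 live cells, differs from original
Gen 12: 0 live cells, differs from original
No period found within 12 steps.

Answer: 0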